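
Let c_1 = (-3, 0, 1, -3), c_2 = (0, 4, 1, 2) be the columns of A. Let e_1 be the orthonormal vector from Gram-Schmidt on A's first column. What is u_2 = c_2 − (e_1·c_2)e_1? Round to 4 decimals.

c_1 = (-3, 0, 1, -3); ‖c_1‖ = 4.3589, so e_1 = (-0.6882, 0.0000, 0.2294, -0.6882).
e_1·c_2 = (-0.6882)·0 + 0.0000·4 + 0.2294·1 + (-0.6882)·2 = -1.1471.
u_2 = c_2 + 1.1471·e_1 = (-0.7895, 4.0000, 1.2632, 1.2105).

u_2 = (-0.7895, 4.0000, 1.2632, 1.2105)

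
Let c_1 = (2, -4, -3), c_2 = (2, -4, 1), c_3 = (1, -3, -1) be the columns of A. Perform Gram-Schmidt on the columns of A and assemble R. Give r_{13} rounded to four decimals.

r_{13} = 3.1568

c_1 = (2, -4, -3); ‖c_1‖ = 5.3852, so q_1 = (0.3714, -0.7428, -0.5571).
r_{13} = q_1·c_3 = 3.1568.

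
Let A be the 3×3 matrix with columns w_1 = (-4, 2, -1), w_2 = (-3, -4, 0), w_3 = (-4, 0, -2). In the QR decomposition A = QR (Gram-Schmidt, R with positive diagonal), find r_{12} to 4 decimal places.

r_{12} = 0.8729

w_1 = (-4, 2, -1); ‖w_1‖ = 4.5826, so e_1 = (-0.8729, 0.4364, -0.2182).
r_{12} = e_1·w_2 = 0.8729.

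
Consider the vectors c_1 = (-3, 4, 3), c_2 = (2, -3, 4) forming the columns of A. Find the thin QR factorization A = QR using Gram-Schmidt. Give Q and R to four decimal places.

e_1 = c_1/‖c_1‖ = (-3, 4, 3)/5.8310 = (-0.5145, 0.6860, 0.5145).
r_{12} = e_1·c_2 = -1.0290.
u_2 = c_2 + 1.0290·e_1 = (1.4706, -2.2941, 4.5294).
‖u_2‖ = 5.2859, so e_2 = (0.2782, -0.4340, 0.8569).

Q = [[-0.5145, 0.2782], [0.6860, -0.4340], [0.5145, 0.8569]], R = [[5.8310, -1.0290], [0.0000, 5.2859]]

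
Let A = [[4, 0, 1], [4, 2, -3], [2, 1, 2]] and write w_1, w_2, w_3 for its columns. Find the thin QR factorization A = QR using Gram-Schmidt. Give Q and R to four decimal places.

w_1 = (4, 4, 2); ‖w_1‖ = 6.0000, so q_1 = (0.6667, 0.6667, 0.3333).
q_1·w_2 = 0.6667·0 + 0.6667·2 + 0.3333·1 = 1.6667.
u_2 = w_2 − 1.6667·q_1 = (-1.1111, 0.8889, 0.4444).
‖u_2‖ = 1.4907, so q_2 = (-0.7454, 0.5963, 0.2981).
q_1·w_3 = 0.6667·1 + 0.6667·(-3) + 0.3333·2 = -0.6667; q_2·w_3 = (-0.7454)·1 + 0.5963·(-3) + 0.2981·2 = -1.9379.
u_3 = w_3 + 0.6667·q_1 + 1.9379·q_2 = (0.0000, -1.4000, 2.8000).
‖u_3‖ = 3.1305, so q_3 = (0.0000, -0.4472, 0.8944).

Q = [[0.6667, -0.7454, 0.0000], [0.6667, 0.5963, -0.4472], [0.3333, 0.2981, 0.8944]], R = [[6.0000, 1.6667, -0.6667], [0.0000, 1.4907, -1.9379], [0.0000, 0.0000, 3.1305]]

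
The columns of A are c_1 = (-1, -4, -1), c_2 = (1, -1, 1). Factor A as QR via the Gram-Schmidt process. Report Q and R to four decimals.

Q = [[-0.2357, 0.6667], [-0.9428, -0.3333], [-0.2357, 0.6667]], R = [[4.2426, 0.4714], [0.0000, 1.6667]]

e_1 = c_1/‖c_1‖ = (-1, -4, -1)/4.2426 = (-0.2357, -0.9428, -0.2357).
r_{12} = e_1·c_2 = 0.4714.
u_2 = c_2 − 0.4714·e_1 = (1.1111, -0.5556, 1.1111).
‖u_2‖ = 1.6667, so e_2 = (0.6667, -0.3333, 0.6667).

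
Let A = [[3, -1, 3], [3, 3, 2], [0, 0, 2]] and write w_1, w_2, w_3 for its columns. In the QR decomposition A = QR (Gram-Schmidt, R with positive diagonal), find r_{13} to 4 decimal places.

r_{13} = 3.5355

w_1 = (3, 3, 0); ‖w_1‖ = 4.2426, so q_1 = (0.7071, 0.7071, 0.0000).
r_{13} = q_1·w_3 = 3.5355.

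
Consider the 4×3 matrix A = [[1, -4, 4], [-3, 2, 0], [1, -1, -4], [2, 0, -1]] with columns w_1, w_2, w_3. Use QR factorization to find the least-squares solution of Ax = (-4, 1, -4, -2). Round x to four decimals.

x = (0.1727, 1.4879, 0.6121)

w_1 = (1, -3, 1, 2); ‖w_1‖ = 3.8730, so e_1 = (0.2582, -0.7746, 0.2582, 0.5164).
e_1·w_2 = 0.2582·(-4) + (-0.7746)·2 + 0.2582·(-1) + 0.5164·0 = -2.8402.
u_2 = w_2 + 2.8402·e_1 = (-3.2667, -0.2000, -0.2667, 1.4667).
‖u_2‖ = 3.5963, so e_2 = (-0.9083, -0.0556, -0.0742, 0.4078).
e_1·w_3 = 0.2582·4 + (-0.7746)·0 + 0.2582·(-4) + 0.5164·(-1) = -0.5164; e_2·w_3 = (-0.9083)·4 + (-0.0556)·0 + (-0.0742)·(-4) + 0.4078·(-1) = -3.7446.
u_3 = w_3 + 0.5164·e_1 + 3.7446·e_2 = (0.7320, -0.6082, -4.1443, 0.7938).
‖u_3‖ = 4.3257, so e_3 = (0.1692, -0.1406, -0.9581, 0.1835).
Qᵀb = (-3.8730, 3.0587, 2.6478).
Back-substitute: x_3 = 2.6478/4.3257 = 0.6121.
x_2 = (3.0587 + 3.7446·0.6121)/3.5963 = 1.4879.
x_1 = (-3.8730 + 2.8402·1.4879 + 0.5164·0.6121)/3.8730 = 0.1727.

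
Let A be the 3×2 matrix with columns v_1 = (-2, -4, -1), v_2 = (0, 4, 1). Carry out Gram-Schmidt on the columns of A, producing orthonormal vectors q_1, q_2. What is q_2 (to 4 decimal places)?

q_2 = (-0.8997, 0.4234, 0.1059)

v_1 = (-2, -4, -1); ‖v_1‖ = 4.5826, so q_1 = (-0.4364, -0.8729, -0.2182).
q_1·v_2 = (-0.4364)·0 + (-0.8729)·4 + (-0.2182)·1 = -3.7097.
u_2 = v_2 + 3.7097·q_1 = (-1.6190, 0.7619, 0.1905).
‖u_2‖ = 1.7995, so q_2 = (-0.8997, 0.4234, 0.1059).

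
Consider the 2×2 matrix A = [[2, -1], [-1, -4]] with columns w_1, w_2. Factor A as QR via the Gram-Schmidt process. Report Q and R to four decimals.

Q = [[0.8944, -0.4472], [-0.4472, -0.8944]], R = [[2.2361, 0.8944], [0.0000, 4.0249]]

w_1 = (2, -1); ‖w_1‖ = 2.2361, so q_1 = (0.8944, -0.4472).
q_1·w_2 = 0.8944·(-1) + (-0.4472)·(-4) = 0.8944.
u_2 = w_2 − 0.8944·q_1 = (-1.8000, -3.6000).
‖u_2‖ = 4.0249, so q_2 = (-0.4472, -0.8944).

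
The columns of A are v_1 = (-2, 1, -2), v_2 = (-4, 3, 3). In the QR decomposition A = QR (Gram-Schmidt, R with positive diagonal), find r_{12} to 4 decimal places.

v_1 = (-2, 1, -2); ‖v_1‖ = 3.0000, so q_1 = (-0.6667, 0.3333, -0.6667).
r_{12} = q_1·v_2 = 1.6667.

r_{12} = 1.6667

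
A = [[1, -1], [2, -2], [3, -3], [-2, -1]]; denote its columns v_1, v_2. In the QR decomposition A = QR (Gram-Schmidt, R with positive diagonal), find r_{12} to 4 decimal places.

r_{12} = -2.8284

v_1 = (1, 2, 3, -2); ‖v_1‖ = 4.2426, so q_1 = (0.2357, 0.4714, 0.7071, -0.4714).
r_{12} = q_1·v_2 = -2.8284.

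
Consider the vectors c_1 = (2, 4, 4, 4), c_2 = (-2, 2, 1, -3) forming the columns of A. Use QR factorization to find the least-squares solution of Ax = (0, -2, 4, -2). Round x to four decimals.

c_1 = (2, 4, 4, 4); ‖c_1‖ = 7.2111, so e_1 = (0.2774, 0.5547, 0.5547, 0.5547).
e_1·c_2 = 0.2774·(-2) + 0.5547·2 + 0.5547·1 + 0.5547·(-3) = -0.5547.
u_2 = c_2 + 0.5547·e_1 = (-1.8462, 2.3077, 1.3077, -2.6923).
‖u_2‖ = 4.2062, so e_2 = (-0.4389, 0.5486, 0.3109, -0.6401).
Qᵀb = (0.0000, 1.4265).
Back-substitute: x_2 = 1.4265/4.2062 = 0.3391.
x_1 = (0.0000 + 0.5547·0.3391)/7.2111 = 0.0261.

x = (0.0261, 0.3391)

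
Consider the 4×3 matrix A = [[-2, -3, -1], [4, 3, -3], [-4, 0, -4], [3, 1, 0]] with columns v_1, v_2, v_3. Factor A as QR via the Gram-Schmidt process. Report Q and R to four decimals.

Q = [[-0.2981, -0.6814, -0.6616], [0.5963, 0.3736, -0.5979], [-0.5963, 0.6154, -0.4104], [0.4472, -0.1319, -0.1910]], R = [[6.7082, 3.1305, 0.8944], [0.0000, 3.0332, -2.9013], [0.0000, 0.0000, 4.0967]]

v_1 = (-2, 4, -4, 3); ‖v_1‖ = 6.7082, so q_1 = (-0.2981, 0.5963, -0.5963, 0.4472).
q_1·v_2 = (-0.2981)·(-3) + 0.5963·3 + (-0.5963)·0 + 0.4472·1 = 3.1305.
u_2 = v_2 − 3.1305·q_1 = (-2.0667, 1.1333, 1.8667, -0.4000).
‖u_2‖ = 3.0332, so q_2 = (-0.6814, 0.3736, 0.6154, -0.1319).
q_1·v_3 = (-0.2981)·(-1) + 0.5963·(-3) + (-0.5963)·(-4) + 0.4472·0 = 0.8944; q_2·v_3 = (-0.6814)·(-1) + 0.3736·(-3) + 0.6154·(-4) + (-0.1319)·0 = -2.9013.
u_3 = v_3 − 0.8944·q_1 + 2.9013·q_2 = (-2.7101, -2.4493, -1.6812, -0.7826).
‖u_3‖ = 4.0967, so q_3 = (-0.6616, -0.5979, -0.4104, -0.1910).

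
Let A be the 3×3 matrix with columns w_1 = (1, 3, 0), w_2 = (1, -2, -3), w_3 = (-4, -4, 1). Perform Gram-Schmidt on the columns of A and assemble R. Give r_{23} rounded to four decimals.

w_1 = (1, 3, 0); ‖w_1‖ = 3.1623, so q_1 = (0.3162, 0.9487, 0.0000).
q_1·w_2 = 0.3162·1 + 0.9487·(-2) + 0.0000·(-3) = -1.5811.
u_2 = w_2 + 1.5811·q_1 = (1.5000, -0.5000, -3.0000).
‖u_2‖ = 3.3912, so q_2 = (0.4423, -0.1474, -0.8847).
r_{23} = q_2·w_3 = -2.0642.

r_{23} = -2.0642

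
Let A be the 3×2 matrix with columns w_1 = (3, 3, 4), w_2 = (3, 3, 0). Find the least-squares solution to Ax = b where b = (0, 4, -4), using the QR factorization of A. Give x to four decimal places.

x = (-1.0000, 1.6667)

e_1 = w_1/‖w_1‖ = (3, 3, 4)/5.8310 = (0.5145, 0.5145, 0.6860).
r_{12} = e_1·w_2 = 3.0870.
u_2 = w_2 − 3.0870·e_1 = (1.4118, 1.4118, -2.1176).
‖u_2‖ = 2.9104, so e_2 = (0.4851, 0.4851, -0.7276).
Qᵀb = (-0.6860, 4.8507).
Back-substitute: x_2 = 4.8507/2.9104 = 1.6667.
x_1 = (-0.6860 − 3.0870·1.6667)/5.8310 = -1.0000.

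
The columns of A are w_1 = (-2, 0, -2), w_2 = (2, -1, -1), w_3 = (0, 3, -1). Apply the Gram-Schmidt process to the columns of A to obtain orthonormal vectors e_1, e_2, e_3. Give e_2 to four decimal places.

e_2 = (0.6396, -0.4264, -0.6396)

e_1 = w_1/‖w_1‖ = (-2, 0, -2)/2.8284 = (-0.7071, 0.0000, -0.7071).
r_{12} = e_1·w_2 = -0.7071.
u_2 = w_2 + 0.7071·e_1 = (1.5000, -1.0000, -1.5000).
‖u_2‖ = 2.3452, so e_2 = (0.6396, -0.4264, -0.6396).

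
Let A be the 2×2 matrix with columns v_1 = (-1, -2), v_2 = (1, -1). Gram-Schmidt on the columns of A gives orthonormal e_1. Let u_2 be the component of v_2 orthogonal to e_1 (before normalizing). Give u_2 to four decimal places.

u_2 = (1.2000, -0.6000)

v_1 = (-1, -2); ‖v_1‖ = 2.2361, so e_1 = (-0.4472, -0.8944).
e_1·v_2 = (-0.4472)·1 + (-0.8944)·(-1) = 0.4472.
u_2 = v_2 − 0.4472·e_1 = (1.2000, -0.6000).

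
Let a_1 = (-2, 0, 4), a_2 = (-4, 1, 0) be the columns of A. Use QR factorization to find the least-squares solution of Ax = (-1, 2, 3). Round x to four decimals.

x = (0.6884, 0.0290)

q_1 = a_1/‖a_1‖ = (-2, 0, 4)/4.4721 = (-0.4472, 0.0000, 0.8944).
r_{12} = q_1·a_2 = 1.7889.
u_2 = a_2 − 1.7889·q_1 = (-3.2000, 1.0000, -1.6000).
‖u_2‖ = 3.7148, so q_2 = (-0.8614, 0.2692, -0.4307).
Qᵀb = (3.1305, 0.1077).
Back-substitute: x_2 = 0.1077/3.7148 = 0.0290.
x_1 = (3.1305 − 1.7889·0.0290)/4.4721 = 0.6884.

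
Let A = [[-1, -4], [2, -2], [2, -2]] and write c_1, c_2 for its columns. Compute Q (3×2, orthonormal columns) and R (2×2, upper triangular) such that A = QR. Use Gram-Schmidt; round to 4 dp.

Q = [[-0.3333, -0.9428], [0.6667, -0.2357], [0.6667, -0.2357]], R = [[3.0000, -1.3333], [0.0000, 4.7140]]

c_1 = (-1, 2, 2); ‖c_1‖ = 3.0000, so q_1 = (-0.3333, 0.6667, 0.6667).
q_1·c_2 = (-0.3333)·(-4) + 0.6667·(-2) + 0.6667·(-2) = -1.3333.
u_2 = c_2 + 1.3333·q_1 = (-4.4444, -1.1111, -1.1111).
‖u_2‖ = 4.7140, so q_2 = (-0.9428, -0.2357, -0.2357).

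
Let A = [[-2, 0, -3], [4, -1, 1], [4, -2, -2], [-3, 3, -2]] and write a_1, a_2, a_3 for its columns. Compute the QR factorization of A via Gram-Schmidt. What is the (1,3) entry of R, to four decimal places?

a_1 = (-2, 4, 4, -3); ‖a_1‖ = 6.7082, so q_1 = (-0.2981, 0.5963, 0.5963, -0.4472).
r_{13} = q_1·a_3 = 1.1926.

r_{13} = 1.1926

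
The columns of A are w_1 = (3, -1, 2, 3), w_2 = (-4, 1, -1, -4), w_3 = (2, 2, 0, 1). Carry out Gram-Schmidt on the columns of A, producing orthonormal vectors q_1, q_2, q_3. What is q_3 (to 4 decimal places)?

q_3 = (0.3060, 0.9260, 0.1852, -0.1208)

w_1 = (3, -1, 2, 3); ‖w_1‖ = 4.7958, so q_1 = (0.6255, -0.2085, 0.4170, 0.6255).
q_1·w_2 = 0.6255·(-4) + (-0.2085)·1 + 0.4170·(-1) + 0.6255·(-4) = -5.6299.
u_2 = w_2 + 5.6299·q_1 = (-0.4783, -0.1739, 1.3478, -0.4783).
‖u_2‖ = 1.5180, so q_2 = (-0.3151, -0.1146, 0.8879, -0.3151).
q_1·w_3 = 0.6255·2 + (-0.2085)·2 + 0.4170·0 + 0.6255·1 = 1.4596; q_2·w_3 = (-0.3151)·2 + (-0.1146)·2 + 0.8879·0 + (-0.3151)·1 = -1.1743.
u_3 = w_3 − 1.4596·q_1 + 1.1743·q_2 = (0.7170, 2.1698, 0.4340, -0.2830).
‖u_3‖ = 2.3432, so q_3 = (0.3060, 0.9260, 0.1852, -0.1208).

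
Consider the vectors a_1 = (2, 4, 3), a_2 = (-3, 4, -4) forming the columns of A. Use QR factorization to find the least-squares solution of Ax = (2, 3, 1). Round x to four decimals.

x = (0.6608, 0.0810)

a_1 = (2, 4, 3); ‖a_1‖ = 5.3852, so e_1 = (0.3714, 0.7428, 0.5571).
e_1·a_2 = 0.3714·(-3) + 0.7428·4 + 0.5571·(-4) = -0.3714.
u_2 = a_2 + 0.3714·e_1 = (-2.8621, 4.2759, -3.7931).
‖u_2‖ = 6.3923, so e_2 = (-0.4477, 0.6689, -0.5934).
Qᵀb = (3.5282, 0.5179).
Back-substitute: x_2 = 0.5179/6.3923 = 0.0810.
x_1 = (3.5282 + 0.3714·0.0810)/5.3852 = 0.6608.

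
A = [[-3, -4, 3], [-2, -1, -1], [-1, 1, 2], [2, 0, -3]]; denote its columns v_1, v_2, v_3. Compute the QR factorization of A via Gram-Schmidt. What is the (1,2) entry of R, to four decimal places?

r_{12} = 3.0641

e_1 = v_1/‖v_1‖ = (-3, -2, -1, 2)/4.2426 = (-0.7071, -0.4714, -0.2357, 0.4714).
r_{12} = e_1·v_2 = 3.0641.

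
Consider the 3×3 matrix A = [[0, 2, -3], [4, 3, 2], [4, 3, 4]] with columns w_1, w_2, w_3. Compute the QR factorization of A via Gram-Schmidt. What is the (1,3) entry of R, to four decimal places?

w_1 = (0, 4, 4); ‖w_1‖ = 5.6569, so e_1 = (0.0000, 0.7071, 0.7071).
r_{13} = e_1·w_3 = 4.2426.

r_{13} = 4.2426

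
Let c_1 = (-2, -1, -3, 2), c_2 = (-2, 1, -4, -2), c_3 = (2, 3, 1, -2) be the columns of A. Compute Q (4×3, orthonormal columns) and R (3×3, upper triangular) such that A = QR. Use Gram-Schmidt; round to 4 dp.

Q = [[-0.4714, -0.1819, 0.3836], [-0.2357, 0.3768, 0.7793], [-0.7071, -0.5068, -0.2192], [0.4714, -0.7537, 0.4444]], R = [[4.2426, 2.5927, -3.2998], [0.0000, 4.2753, 1.7673], [0.0000, 0.0000, 1.9970]]

c_1 = (-2, -1, -3, 2); ‖c_1‖ = 4.2426, so e_1 = (-0.4714, -0.2357, -0.7071, 0.4714).
e_1·c_2 = (-0.4714)·(-2) + (-0.2357)·1 + (-0.7071)·(-4) + 0.4714·(-2) = 2.5927.
u_2 = c_2 − 2.5927·e_1 = (-0.7778, 1.6111, -2.1667, -3.2222).
‖u_2‖ = 4.2753, so e_2 = (-0.1819, 0.3768, -0.5068, -0.7537).
e_1·c_3 = (-0.4714)·2 + (-0.2357)·3 + (-0.7071)·1 + 0.4714·(-2) = -3.2998; e_2·c_3 = (-0.1819)·2 + 0.3768·3 + (-0.5068)·1 + (-0.7537)·(-2) = 1.7673.
u_3 = c_3 + 3.2998·e_1 − 1.7673·e_2 = (0.7660, 1.5562, -0.4377, 0.8875).
‖u_3‖ = 1.9970, so e_3 = (0.3836, 0.7793, -0.2192, 0.4444).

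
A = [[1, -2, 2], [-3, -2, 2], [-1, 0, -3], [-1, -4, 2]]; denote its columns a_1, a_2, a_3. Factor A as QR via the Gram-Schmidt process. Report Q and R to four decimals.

Q = [[0.2887, -0.6172, 0.0801], [-0.8660, 0.0000, 0.4003], [-0.2887, 0.1543, -0.8807], [-0.2887, -0.7715, -0.2402]], R = [[3.4641, 2.3094, -0.8660], [0.0000, 4.3205, -3.2404], [0.0000, 0.0000, 3.1225]]

e_1 = a_1/‖a_1‖ = (1, -3, -1, -1)/3.4641 = (0.2887, -0.8660, -0.2887, -0.2887).
r_{12} = e_1·a_2 = 2.3094.
u_2 = a_2 − 2.3094·e_1 = (-2.6667, 0.0000, 0.6667, -3.3333).
‖u_2‖ = 4.3205, so e_2 = (-0.6172, 0.0000, 0.1543, -0.7715).
r_{13} = e_1·a_3 = -0.8660; r_{23} = e_2·a_3 = -3.2404.
u_3 = a_3 + 0.8660·e_1 + 3.2404·e_2 = (0.2500, 1.2500, -2.7500, -0.7500).
‖u_3‖ = 3.1225, so e_3 = (0.0801, 0.4003, -0.8807, -0.2402).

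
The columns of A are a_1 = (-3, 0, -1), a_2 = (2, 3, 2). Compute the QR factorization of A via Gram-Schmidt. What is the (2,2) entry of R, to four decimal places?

e_1 = a_1/‖a_1‖ = (-3, 0, -1)/3.1623 = (-0.9487, 0.0000, -0.3162).
r_{12} = e_1·a_2 = -2.5298.
u_2 = a_2 + 2.5298·e_1 = (-0.4000, 3.0000, 1.2000).
r_{22} = ‖u_2‖ = 3.2558.

r_{22} = 3.2558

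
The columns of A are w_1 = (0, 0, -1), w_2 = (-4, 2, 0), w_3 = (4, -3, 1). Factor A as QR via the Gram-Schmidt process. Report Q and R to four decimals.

Q = [[0.0000, -0.8944, -0.4472], [0.0000, 0.4472, -0.8944], [-1.0000, 0.0000, 0.0000]], R = [[1.0000, 0.0000, -1.0000], [0.0000, 4.4721, -4.9193], [0.0000, 0.0000, 0.8944]]

w_1 = (0, 0, -1); ‖w_1‖ = 1.0000, so q_1 = (0.0000, 0.0000, -1.0000).
q_1·w_2 = 0.0000·(-4) + 0.0000·2 + (-1.0000)·0 = 0.0000.
u_2 = w_2 + 0.0000·q_1 = (-4.0000, 2.0000, 0.0000).
‖u_2‖ = 4.4721, so q_2 = (-0.8944, 0.4472, 0.0000).
q_1·w_3 = 0.0000·4 + 0.0000·(-3) + (-1.0000)·1 = -1.0000; q_2·w_3 = (-0.8944)·4 + 0.4472·(-3) + 0.0000·1 = -4.9193.
u_3 = w_3 + 1.0000·q_1 + 4.9193·q_2 = (-0.4000, -0.8000, 0.0000).
‖u_3‖ = 0.8944, so q_3 = (-0.4472, -0.8944, 0.0000).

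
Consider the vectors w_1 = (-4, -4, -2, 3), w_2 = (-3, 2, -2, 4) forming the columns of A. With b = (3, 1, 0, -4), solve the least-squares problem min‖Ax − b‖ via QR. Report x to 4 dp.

w_1 = (-4, -4, -2, 3); ‖w_1‖ = 6.7082, so e_1 = (-0.5963, -0.5963, -0.2981, 0.4472).
e_1·w_2 = (-0.5963)·(-3) + (-0.5963)·2 + (-0.2981)·(-2) + 0.4472·4 = 2.9814.
u_2 = w_2 − 2.9814·e_1 = (-1.2222, 3.7778, -1.1111, 2.6667).
‖u_2‖ = 4.9103, so e_2 = (-0.2489, 0.7694, -0.2263, 0.5431).
Qᵀb = (-4.1740, -2.1497).
Back-substitute: x_2 = -2.1497/4.9103 = -0.4378.
x_1 = (-4.1740 − 2.9814·(-0.4378))/6.7082 = -0.4276.

x = (-0.4276, -0.4378)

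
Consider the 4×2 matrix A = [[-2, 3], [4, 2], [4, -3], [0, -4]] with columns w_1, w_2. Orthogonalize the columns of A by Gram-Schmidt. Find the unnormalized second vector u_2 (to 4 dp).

q_1 = w_1/‖w_1‖ = (-2, 4, 4, 0)/6.0000 = (-0.3333, 0.6667, 0.6667, 0.0000).
r_{12} = q_1·w_2 = -1.6667.
u_2 = w_2 + 1.6667·q_1 = (2.4444, 3.1111, -1.8889, -4.0000).

u_2 = (2.4444, 3.1111, -1.8889, -4.0000)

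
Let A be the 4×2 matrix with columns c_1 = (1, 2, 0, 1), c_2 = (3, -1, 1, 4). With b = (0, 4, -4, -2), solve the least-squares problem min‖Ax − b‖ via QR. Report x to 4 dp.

c_1 = (1, 2, 0, 1); ‖c_1‖ = 2.4495, so q_1 = (0.4082, 0.8165, 0.0000, 0.4082).
q_1·c_2 = 0.4082·3 + 0.8165·(-1) + 0.0000·1 + 0.4082·4 = 2.0412.
u_2 = c_2 − 2.0412·q_1 = (2.1667, -2.6667, 1.0000, 3.1667).
‖u_2‖ = 4.7784, so q_2 = (0.4534, -0.5581, 0.2093, 0.6627).
Qᵀb = (2.4495, -4.3948).
Back-substitute: x_2 = -4.3948/4.7784 = -0.9197.
x_1 = (2.4495 − 2.0412·(-0.9197))/2.4495 = 1.7664.

x = (1.7664, -0.9197)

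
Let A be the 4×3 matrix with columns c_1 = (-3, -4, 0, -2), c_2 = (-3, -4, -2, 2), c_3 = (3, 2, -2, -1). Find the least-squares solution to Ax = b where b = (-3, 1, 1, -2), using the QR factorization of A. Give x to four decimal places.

e_1 = c_1/‖c_1‖ = (-3, -4, 0, -2)/5.3852 = (-0.5571, -0.7428, 0.0000, -0.3714).
r_{12} = e_1·c_2 = 3.8996.
u_2 = c_2 − 3.8996·e_1 = (-0.8276, -1.1034, -2.0000, 3.4483).
‖u_2‖ = 4.2182, so e_2 = (-0.1962, -0.2616, -0.4741, 0.8175).
r_{13} = e_1·c_3 = -2.7854; r_{23} = e_2·c_3 = -0.9810.
u_3 = c_3 + 2.7854·e_1 + 0.9810·e_2 = (1.2558, -0.3256, -2.4651, -1.2326).
‖u_3‖ = 3.0462, so e_3 = (0.4123, -0.1069, -0.8093, -0.4046).
Qᵀb = (1.6713, -1.7821, -1.3437).
Back-substitute: x_3 = -1.3437/3.0462 = -0.4411.
x_2 = (-1.7821 + 0.9810·(-0.4411))/4.2182 = -0.5251.
x_1 = (1.6713 − 3.8996·(-0.5251) + 2.7854·(-0.4411))/5.3852 = 0.4624.

x = (0.4624, -0.5251, -0.4411)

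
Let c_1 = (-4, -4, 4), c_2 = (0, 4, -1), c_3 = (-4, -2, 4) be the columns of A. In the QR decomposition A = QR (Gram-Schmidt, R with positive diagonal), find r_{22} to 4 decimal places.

r_{22} = 2.9439

q_1 = c_1/‖c_1‖ = (-4, -4, 4)/6.9282 = (-0.5774, -0.5774, 0.5774).
r_{12} = q_1·c_2 = -2.8868.
u_2 = c_2 + 2.8868·q_1 = (-1.6667, 2.3333, 0.6667).
r_{22} = ‖u_2‖ = 2.9439.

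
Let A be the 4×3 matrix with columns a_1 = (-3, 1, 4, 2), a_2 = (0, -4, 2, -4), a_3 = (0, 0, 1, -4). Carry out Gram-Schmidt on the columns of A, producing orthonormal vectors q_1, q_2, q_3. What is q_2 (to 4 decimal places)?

a_1 = (-3, 1, 4, 2); ‖a_1‖ = 5.4772, so q_1 = (-0.5477, 0.1826, 0.7303, 0.3651).
q_1·a_2 = (-0.5477)·0 + 0.1826·(-4) + 0.7303·2 + 0.3651·(-4) = -0.7303.
u_2 = a_2 + 0.7303·q_1 = (-0.4000, -3.8667, 2.5333, -3.7333).
‖u_2‖ = 5.9554, so q_2 = (-0.0672, -0.6493, 0.4254, -0.6269).

q_2 = (-0.0672, -0.6493, 0.4254, -0.6269)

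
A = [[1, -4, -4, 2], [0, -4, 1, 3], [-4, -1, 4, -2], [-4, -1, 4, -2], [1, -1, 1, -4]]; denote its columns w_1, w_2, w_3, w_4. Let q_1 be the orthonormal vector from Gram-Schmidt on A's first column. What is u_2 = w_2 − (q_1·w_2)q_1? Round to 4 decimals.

u_2 = (-4.0882, -4.0000, -0.6471, -0.6471, -1.0882)

w_1 = (1, 0, -4, -4, 1); ‖w_1‖ = 5.8310, so q_1 = (0.1715, 0.0000, -0.6860, -0.6860, 0.1715).
q_1·w_2 = 0.1715·(-4) + 0.0000·(-4) + (-0.6860)·(-1) + (-0.6860)·(-1) + 0.1715·(-1) = 0.5145.
u_2 = w_2 − 0.5145·q_1 = (-4.0882, -4.0000, -0.6471, -0.6471, -1.0882).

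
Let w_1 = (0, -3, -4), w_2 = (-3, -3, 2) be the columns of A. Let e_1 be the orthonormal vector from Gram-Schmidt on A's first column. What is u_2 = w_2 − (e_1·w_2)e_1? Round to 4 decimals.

u_2 = (-3.0000, -2.8800, 2.1600)

w_1 = (0, -3, -4); ‖w_1‖ = 5.0000, so e_1 = (0.0000, -0.6000, -0.8000).
e_1·w_2 = 0.0000·(-3) + (-0.6000)·(-3) + (-0.8000)·2 = 0.2000.
u_2 = w_2 − 0.2000·e_1 = (-3.0000, -2.8800, 2.1600).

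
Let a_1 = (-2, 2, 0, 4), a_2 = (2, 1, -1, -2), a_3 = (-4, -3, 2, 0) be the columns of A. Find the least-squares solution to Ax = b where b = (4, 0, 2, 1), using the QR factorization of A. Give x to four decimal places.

a_1 = (-2, 2, 0, 4); ‖a_1‖ = 4.8990, so e_1 = (-0.4082, 0.4082, 0.0000, 0.8165).
e_1·a_2 = (-0.4082)·2 + 0.4082·1 + 0.0000·(-1) + 0.8165·(-2) = -2.0412.
u_2 = a_2 + 2.0412·e_1 = (1.1667, 1.8333, -1.0000, -0.3333).
‖u_2‖ = 2.4152, so e_2 = (0.4830, 0.7591, -0.4140, -0.1380).
e_1·a_3 = (-0.4082)·(-4) + 0.4082·(-3) + 0.0000·2 + 0.8165·0 = 0.4082; e_2·a_3 = 0.4830·(-4) + 0.7591·(-3) + (-0.4140)·2 + (-0.1380)·0 = -5.0375.
u_3 = a_3 − 0.4082·e_1 + 5.0375·e_2 = (-1.4000, 0.6571, -0.0857, -1.0286).
‖u_3‖ = 1.8593, so e_3 = (-0.7530, 0.3534, -0.0461, -0.5532).
Qᵀb = (-0.8165, 0.9661, -3.6572).
Back-substitute: x_3 = -3.6572/1.8593 = -1.9669.
x_2 = (0.9661 + 5.0375·(-1.9669))/2.4152 = -3.7025.
x_1 = (-0.8165 + 2.0412·(-3.7025) − 0.4082·(-1.9669))/4.8990 = -1.5455.

x = (-1.5455, -3.7025, -1.9669)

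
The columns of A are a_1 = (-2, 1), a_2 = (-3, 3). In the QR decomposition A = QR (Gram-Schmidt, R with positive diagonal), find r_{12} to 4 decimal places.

r_{12} = 4.0249

e_1 = a_1/‖a_1‖ = (-2, 1)/2.2361 = (-0.8944, 0.4472).
r_{12} = e_1·a_2 = 4.0249.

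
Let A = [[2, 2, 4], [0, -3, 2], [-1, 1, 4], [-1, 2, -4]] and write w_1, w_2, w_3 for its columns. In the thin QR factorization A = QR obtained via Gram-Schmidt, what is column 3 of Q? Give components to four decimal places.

w_1 = (2, 0, -1, -1); ‖w_1‖ = 2.4495, so q_1 = (0.8165, 0.0000, -0.4082, -0.4082).
q_1·w_2 = 0.8165·2 + 0.0000·(-3) + (-0.4082)·1 + (-0.4082)·2 = 0.4082.
u_2 = w_2 − 0.4082·q_1 = (1.6667, -3.0000, 1.1667, 2.1667).
‖u_2‖ = 4.2230, so q_2 = (0.3947, -0.7104, 0.2763, 0.5131).
q_1·w_3 = 0.8165·4 + 0.0000·2 + (-0.4082)·4 + (-0.4082)·(-4) = 3.2660; q_2·w_3 = 0.3947·4 + (-0.7104)·2 + 0.2763·4 + 0.5131·(-4) = -0.7893.
u_3 = w_3 − 3.2660·q_1 + 0.7893·q_2 = (1.6449, 1.4393, 5.5514, -2.2617).
‖u_3‖ = 6.3805, so q_3 = (0.2578, 0.2256, 0.8701, -0.3545).

q_3 = (0.2578, 0.2256, 0.8701, -0.3545)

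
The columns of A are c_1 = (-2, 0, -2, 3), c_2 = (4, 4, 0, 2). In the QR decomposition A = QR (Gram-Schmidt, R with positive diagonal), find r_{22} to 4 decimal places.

e_1 = c_1/‖c_1‖ = (-2, 0, -2, 3)/4.1231 = (-0.4851, 0.0000, -0.4851, 0.7276).
r_{12} = e_1·c_2 = -0.4851.
u_2 = c_2 + 0.4851·e_1 = (3.7647, 4.0000, -0.2353, 2.3529).
r_{22} = ‖u_2‖ = 5.9804.

r_{22} = 5.9804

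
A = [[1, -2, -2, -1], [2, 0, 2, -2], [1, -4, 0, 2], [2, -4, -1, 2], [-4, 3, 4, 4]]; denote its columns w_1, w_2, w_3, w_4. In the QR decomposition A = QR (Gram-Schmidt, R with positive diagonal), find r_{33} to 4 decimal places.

e_1 = w_1/‖w_1‖ = (1, 2, 1, 2, -4)/5.0990 = (0.1961, 0.3922, 0.1961, 0.3922, -0.7845).
r_{12} = e_1·w_2 = -5.0990.
u_2 = w_2 + 5.0990·e_1 = (-1.0000, 2.0000, -3.0000, -2.0000, -1.0000).
‖u_2‖ = 4.3589, so e_2 = (-0.2294, 0.4588, -0.6882, -0.4588, -0.2294).
r_{13} = e_1·w_3 = -3.1379; r_{23} = e_2·w_3 = 0.9177.
u_3 = w_3 + 3.1379·e_1 − 0.9177·e_2 = (-1.1741, 2.8097, 1.2470, 0.6518, 1.7490).
r_{33} = ‖u_3‖ = 3.7831.

r_{33} = 3.7831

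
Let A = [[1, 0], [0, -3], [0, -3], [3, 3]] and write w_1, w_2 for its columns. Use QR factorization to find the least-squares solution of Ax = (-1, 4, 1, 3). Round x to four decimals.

w_1 = (1, 0, 0, 3); ‖w_1‖ = 3.1623, so q_1 = (0.3162, 0.0000, 0.0000, 0.9487).
q_1·w_2 = 0.3162·0 + 0.0000·(-3) + 0.0000·(-3) + 0.9487·3 = 2.8460.
u_2 = w_2 − 2.8460·q_1 = (-0.9000, -3.0000, -3.0000, 0.3000).
‖u_2‖ = 4.3474, so q_2 = (-0.2070, -0.6901, -0.6901, 0.0690).
Qᵀb = (2.5298, -3.0363).
Back-substitute: x_2 = -3.0363/4.3474 = -0.6984.
x_1 = (2.5298 − 2.8460·(-0.6984))/3.1623 = 1.4286.

x = (1.4286, -0.6984)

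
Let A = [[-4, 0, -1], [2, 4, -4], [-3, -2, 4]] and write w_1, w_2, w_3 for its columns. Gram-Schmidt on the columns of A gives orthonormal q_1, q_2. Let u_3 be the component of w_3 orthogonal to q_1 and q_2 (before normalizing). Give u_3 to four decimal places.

u_3 = (-0.8333, 0.8333, 1.6667)

q_1 = w_1/‖w_1‖ = (-4, 2, -3)/5.3852 = (-0.7428, 0.3714, -0.5571).
r_{12} = q_1·w_2 = 2.5997.
u_2 = w_2 − 2.5997·q_1 = (1.9310, 3.0345, -0.5517).
‖u_2‖ = 3.6389, so q_2 = (0.5307, 0.8339, -0.1516).
r_{13} = q_1·w_3 = -2.9711; r_{23} = q_2·w_3 = -4.4728.
u_3 = w_3 + 2.9711·q_1 + 4.4728·q_2 = (-0.8333, 0.8333, 1.6667).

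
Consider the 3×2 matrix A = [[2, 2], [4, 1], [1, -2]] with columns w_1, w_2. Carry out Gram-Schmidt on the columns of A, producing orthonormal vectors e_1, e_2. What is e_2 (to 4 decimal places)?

e_1 = w_1/‖w_1‖ = (2, 4, 1)/4.5826 = (0.4364, 0.8729, 0.2182).
r_{12} = e_1·w_2 = 1.3093.
u_2 = w_2 − 1.3093·e_1 = (1.4286, -0.1429, -2.2857).
‖u_2‖ = 2.6992, so e_2 = (0.5293, -0.0529, -0.8468).

e_2 = (0.5293, -0.0529, -0.8468)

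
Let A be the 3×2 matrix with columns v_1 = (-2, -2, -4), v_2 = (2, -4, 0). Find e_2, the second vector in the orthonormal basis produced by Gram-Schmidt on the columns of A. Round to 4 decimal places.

e_1 = v_1/‖v_1‖ = (-2, -2, -4)/4.8990 = (-0.4082, -0.4082, -0.8165).
r_{12} = e_1·v_2 = 0.8165.
u_2 = v_2 − 0.8165·e_1 = (2.3333, -3.6667, 0.6667).
‖u_2‖ = 4.3970, so e_2 = (0.5307, -0.8339, 0.1516).

e_2 = (0.5307, -0.8339, 0.1516)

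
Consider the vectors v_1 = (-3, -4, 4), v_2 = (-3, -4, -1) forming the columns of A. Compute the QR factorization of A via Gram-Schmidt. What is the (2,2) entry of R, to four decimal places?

r_{22} = 3.9043

v_1 = (-3, -4, 4); ‖v_1‖ = 6.4031, so e_1 = (-0.4685, -0.6247, 0.6247).
e_1·v_2 = (-0.4685)·(-3) + (-0.6247)·(-4) + 0.6247·(-1) = 3.2796.
u_2 = v_2 − 3.2796·e_1 = (-1.4634, -1.9512, -3.0488).
r_{22} = ‖u_2‖ = 3.9043.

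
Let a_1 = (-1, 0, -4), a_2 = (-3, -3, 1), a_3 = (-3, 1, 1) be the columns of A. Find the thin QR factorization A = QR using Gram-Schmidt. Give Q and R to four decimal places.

Q = [[-0.2425, -0.7028, -0.6687], [0.0000, -0.6893, 0.7245], [-0.9701, 0.1757, 0.1672]], R = [[4.1231, -0.2425, -0.2425], [0.0000, 4.3521, 1.5949], [0.0000, 0.0000, 2.8978]]

e_1 = a_1/‖a_1‖ = (-1, 0, -4)/4.1231 = (-0.2425, 0.0000, -0.9701).
r_{12} = e_1·a_2 = -0.2425.
u_2 = a_2 + 0.2425·e_1 = (-3.0588, -3.0000, 0.7647).
‖u_2‖ = 4.3521, so e_2 = (-0.7028, -0.6893, 0.1757).
r_{13} = e_1·a_3 = -0.2425; r_{23} = e_2·a_3 = 1.5949.
u_3 = a_3 + 0.2425·e_1 − 1.5949·e_2 = (-1.9379, 2.0994, 0.4845).
‖u_3‖ = 2.8978, so e_3 = (-0.6687, 0.7245, 0.1672).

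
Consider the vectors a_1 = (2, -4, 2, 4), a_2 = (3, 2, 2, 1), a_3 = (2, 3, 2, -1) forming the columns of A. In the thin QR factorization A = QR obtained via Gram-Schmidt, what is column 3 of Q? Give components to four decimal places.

e_3 = (-0.1539, -0.2565, 0.7695, -0.5643)

a_1 = (2, -4, 2, 4); ‖a_1‖ = 6.3246, so e_1 = (0.3162, -0.6325, 0.3162, 0.6325).
e_1·a_2 = 0.3162·3 + (-0.6325)·2 + 0.3162·2 + 0.6325·1 = 0.9487.
u_2 = a_2 − 0.9487·e_1 = (2.7000, 2.6000, 1.7000, 0.4000).
‖u_2‖ = 4.1352, so e_2 = (0.6529, 0.6287, 0.4111, 0.0967).
e_1·a_3 = 0.3162·2 + (-0.6325)·3 + 0.3162·2 + 0.6325·(-1) = -1.2649; e_2·a_3 = 0.6529·2 + 0.6287·3 + 0.4111·2 + 0.0967·(-1) = 3.9176.
u_3 = a_3 + 1.2649·e_1 − 3.9176·e_2 = (-0.1579, -0.2632, 0.7895, -0.5789).
‖u_3‖ = 1.0260, so e_3 = (-0.1539, -0.2565, 0.7695, -0.5643).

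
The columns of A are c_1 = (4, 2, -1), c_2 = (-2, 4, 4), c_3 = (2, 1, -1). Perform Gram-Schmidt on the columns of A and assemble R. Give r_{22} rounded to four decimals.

c_1 = (4, 2, -1); ‖c_1‖ = 4.5826, so q_1 = (0.8729, 0.4364, -0.2182).
q_1·c_2 = 0.8729·(-2) + 0.4364·4 + (-0.2182)·4 = -0.8729.
u_2 = c_2 + 0.8729·q_1 = (-1.2381, 4.3810, 3.8095).
r_{22} = ‖u_2‖ = 5.9362.

r_{22} = 5.9362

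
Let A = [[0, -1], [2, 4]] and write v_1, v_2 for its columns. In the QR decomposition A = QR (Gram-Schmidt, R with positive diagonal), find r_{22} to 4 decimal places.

v_1 = (0, 2); ‖v_1‖ = 2.0000, so e_1 = (0.0000, 1.0000).
e_1·v_2 = 0.0000·(-1) + 1.0000·4 = 4.0000.
u_2 = v_2 − 4.0000·e_1 = (-1.0000, 0.0000).
r_{22} = ‖u_2‖ = 1.0000.

r_{22} = 1.0000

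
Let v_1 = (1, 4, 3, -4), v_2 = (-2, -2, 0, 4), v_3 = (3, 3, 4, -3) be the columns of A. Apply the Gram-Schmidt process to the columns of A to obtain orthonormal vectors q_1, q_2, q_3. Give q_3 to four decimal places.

v_1 = (1, 4, 3, -4); ‖v_1‖ = 6.4807, so q_1 = (0.1543, 0.6172, 0.4629, -0.6172).
q_1·v_2 = 0.1543·(-2) + 0.6172·(-2) + 0.4629·0 + (-0.6172)·4 = -4.0119.
u_2 = v_2 + 4.0119·q_1 = (-1.3810, 0.4762, 1.8571, 1.5238).
‖u_2‖ = 2.8115, so q_2 = (-0.4912, 0.1694, 0.6605, 0.5420).
q_1·v_3 = 0.1543·3 + 0.6172·3 + 0.4629·4 + (-0.6172)·(-3) = 6.0178; q_2·v_3 = (-0.4912)·3 + 0.1694·3 + 0.6605·4 + 0.5420·(-3) = 0.0508.
u_3 = v_3 − 6.0178·q_1 − 0.0508·q_2 = (2.0964, -0.7229, 1.1807, 0.6867).
‖u_3‖ = 2.6044, so q_3 = (0.8049, -0.2776, 0.4533, 0.2637).

q_3 = (0.8049, -0.2776, 0.4533, 0.2637)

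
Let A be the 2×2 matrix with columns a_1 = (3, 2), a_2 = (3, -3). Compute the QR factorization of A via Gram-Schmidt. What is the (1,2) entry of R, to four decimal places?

a_1 = (3, 2); ‖a_1‖ = 3.6056, so e_1 = (0.8321, 0.5547).
r_{12} = e_1·a_2 = 0.8321.

r_{12} = 0.8321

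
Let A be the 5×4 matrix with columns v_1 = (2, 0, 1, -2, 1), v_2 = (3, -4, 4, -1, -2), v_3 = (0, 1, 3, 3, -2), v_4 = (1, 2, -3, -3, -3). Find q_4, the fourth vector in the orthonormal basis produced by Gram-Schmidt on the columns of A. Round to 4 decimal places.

v_1 = (2, 0, 1, -2, 1); ‖v_1‖ = 3.1623, so q_1 = (0.6325, 0.0000, 0.3162, -0.6325, 0.3162).
q_1·v_2 = 0.6325·3 + 0.0000·(-4) + 0.3162·4 + (-0.6325)·(-1) + 0.3162·(-2) = 3.1623.
u_2 = v_2 − 3.1623·q_1 = (1.0000, -4.0000, 3.0000, 1.0000, -3.0000).
‖u_2‖ = 6.0000, so q_2 = (0.1667, -0.6667, 0.5000, 0.1667, -0.5000).
q_1·v_3 = 0.6325·0 + 0.0000·1 + 0.3162·3 + (-0.6325)·3 + 0.3162·(-2) = -1.5811; q_2·v_3 = 0.1667·0 + (-0.6667)·1 + 0.5000·3 + 0.1667·3 + (-0.5000)·(-2) = 2.3333.
u_3 = v_3 + 1.5811·q_1 − 2.3333·q_2 = (0.6111, 2.5556, 2.3333, 1.6111, -0.3333).
‖u_3‖ = 3.8801, so q_3 = (0.1575, 0.6586, 0.6014, 0.4152, -0.0859).
q_1·v_4 = 0.6325·1 + 0.0000·2 + 0.3162·(-3) + (-0.6325)·(-3) + 0.3162·(-3) = 0.6325; q_2·v_4 = 0.1667·1 + (-0.6667)·2 + 0.5000·(-3) + 0.1667·(-3) + (-0.5000)·(-3) = -1.6667; q_3·v_4 = 0.1575·1 + 0.6586·2 + 0.6014·(-3) + 0.4152·(-3) + (-0.0859)·(-3) = -1.3172.
u_4 = v_4 − 0.6325·q_1 + 1.6667·q_2 + 1.3172·q_3 = (1.0852, 1.7565, -1.5745, -1.7753, -4.1465).
‖u_4‖ = 5.2045, so q_4 = (0.2085, 0.3375, -0.3025, -0.3411, -0.7967).

q_4 = (0.2085, 0.3375, -0.3025, -0.3411, -0.7967)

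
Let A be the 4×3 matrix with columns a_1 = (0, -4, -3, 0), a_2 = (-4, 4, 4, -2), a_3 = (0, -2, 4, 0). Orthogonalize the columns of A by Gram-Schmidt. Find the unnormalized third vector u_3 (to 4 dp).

e_1 = a_1/‖a_1‖ = (0, -4, -3, 0)/5.0000 = (0.0000, -0.8000, -0.6000, 0.0000).
r_{12} = e_1·a_2 = -5.6000.
u_2 = a_2 + 5.6000·e_1 = (-4.0000, -0.4800, 0.6400, -2.0000).
‖u_2‖ = 4.5431, so e_2 = (-0.8805, -0.1057, 0.1409, -0.4402).
r_{13} = e_1·a_3 = -0.8000; r_{23} = e_2·a_3 = 0.7748.
u_3 = a_3 + 0.8000·e_1 − 0.7748·e_2 = (0.6822, -2.5581, 3.4109, 0.3411).

u_3 = (0.6822, -2.5581, 3.4109, 0.3411)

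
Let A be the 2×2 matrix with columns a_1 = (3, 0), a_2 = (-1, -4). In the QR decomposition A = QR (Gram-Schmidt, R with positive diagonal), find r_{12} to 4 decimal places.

r_{12} = -1.0000

a_1 = (3, 0); ‖a_1‖ = 3.0000, so e_1 = (1.0000, 0.0000).
r_{12} = e_1·a_2 = -1.0000.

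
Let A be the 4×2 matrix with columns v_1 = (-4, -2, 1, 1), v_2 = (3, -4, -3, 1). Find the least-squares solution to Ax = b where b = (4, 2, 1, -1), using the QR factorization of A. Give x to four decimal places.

x = (-0.9537, -0.1635)

v_1 = (-4, -2, 1, 1); ‖v_1‖ = 4.6904, so q_1 = (-0.8528, -0.4264, 0.2132, 0.2132).
q_1·v_2 = (-0.8528)·3 + (-0.4264)·(-4) + 0.2132·(-3) + 0.2132·1 = -1.2792.
u_2 = v_2 + 1.2792·q_1 = (1.9091, -4.5455, -2.7273, 1.2727).
‖u_2‖ = 5.7761, so q_2 = (0.3305, -0.7869, -0.4722, 0.2203).
Qᵀb = (-4.2640, -0.9443).
Back-substitute: x_2 = -0.9443/5.7761 = -0.1635.
x_1 = (-4.2640 + 1.2792·(-0.1635))/4.6904 = -0.9537.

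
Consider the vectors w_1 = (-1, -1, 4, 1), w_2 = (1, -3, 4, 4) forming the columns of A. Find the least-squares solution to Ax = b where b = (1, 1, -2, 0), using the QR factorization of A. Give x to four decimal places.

x = (-0.6369, 0.0955)

w_1 = (-1, -1, 4, 1); ‖w_1‖ = 4.3589, so q_1 = (-0.2294, -0.2294, 0.9177, 0.2294).
q_1·w_2 = (-0.2294)·1 + (-0.2294)·(-3) + 0.9177·4 + 0.2294·4 = 5.0471.
u_2 = w_2 − 5.0471·q_1 = (2.1579, -1.8421, -0.6316, 2.8421).
‖u_2‖ = 4.0653, so q_2 = (0.5308, -0.4531, -0.1554, 0.6991).
Qᵀb = (-2.2942, 0.3884).
Back-substitute: x_2 = 0.3884/4.0653 = 0.0955.
x_1 = (-2.2942 − 5.0471·0.0955)/4.3589 = -0.6369.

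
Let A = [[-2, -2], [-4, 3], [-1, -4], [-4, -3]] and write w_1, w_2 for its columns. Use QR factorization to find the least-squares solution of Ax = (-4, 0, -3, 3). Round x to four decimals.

x = (-0.0939, 0.3092)

q_1 = w_1/‖w_1‖ = (-2, -4, -1, -4)/6.0828 = (-0.3288, -0.6576, -0.1644, -0.6576).
r_{12} = q_1·w_2 = 1.3152.
u_2 = w_2 − 1.3152·q_1 = (-1.5676, 3.8649, -3.7838, -2.1351).
‖u_2‖ = 6.0225, so q_2 = (-0.2603, 0.6417, -0.6283, -0.3545).
Qᵀb = (-0.1644, 1.8624).
Back-substitute: x_2 = 1.8624/6.0225 = 0.3092.
x_1 = (-0.1644 − 1.3152·0.3092)/6.0828 = -0.0939.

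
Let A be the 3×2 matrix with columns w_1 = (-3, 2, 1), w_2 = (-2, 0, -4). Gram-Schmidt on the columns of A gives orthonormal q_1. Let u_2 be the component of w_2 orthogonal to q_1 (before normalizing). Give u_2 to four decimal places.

q_1 = w_1/‖w_1‖ = (-3, 2, 1)/3.7417 = (-0.8018, 0.5345, 0.2673).
r_{12} = q_1·w_2 = 0.5345.
u_2 = w_2 − 0.5345·q_1 = (-1.5714, -0.2857, -4.1429).

u_2 = (-1.5714, -0.2857, -4.1429)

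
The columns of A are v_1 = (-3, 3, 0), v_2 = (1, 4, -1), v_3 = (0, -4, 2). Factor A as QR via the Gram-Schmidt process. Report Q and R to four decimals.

Q = [[-0.7071, 0.6804, 0.1925], [0.7071, 0.6804, 0.1925], [0.0000, -0.2722, 0.9623]], R = [[4.2426, 2.1213, -2.8284], [0.0000, 3.6742, -3.2660], [0.0000, 0.0000, 1.1547]]

v_1 = (-3, 3, 0); ‖v_1‖ = 4.2426, so q_1 = (-0.7071, 0.7071, 0.0000).
q_1·v_2 = (-0.7071)·1 + 0.7071·4 + 0.0000·(-1) = 2.1213.
u_2 = v_2 − 2.1213·q_1 = (2.5000, 2.5000, -1.0000).
‖u_2‖ = 3.6742, so q_2 = (0.6804, 0.6804, -0.2722).
q_1·v_3 = (-0.7071)·0 + 0.7071·(-4) + 0.0000·2 = -2.8284; q_2·v_3 = 0.6804·0 + 0.6804·(-4) + (-0.2722)·2 = -3.2660.
u_3 = v_3 + 2.8284·q_1 + 3.2660·q_2 = (0.2222, 0.2222, 1.1111).
‖u_3‖ = 1.1547, so q_3 = (0.1925, 0.1925, 0.9623).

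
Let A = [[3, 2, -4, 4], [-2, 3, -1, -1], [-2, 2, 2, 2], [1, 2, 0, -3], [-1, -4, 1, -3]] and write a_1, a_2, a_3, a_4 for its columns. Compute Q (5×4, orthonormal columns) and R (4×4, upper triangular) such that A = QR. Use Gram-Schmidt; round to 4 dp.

e_1 = a_1/‖a_1‖ = (3, -2, -2, 1, -1)/4.3589 = (0.6882, -0.4588, -0.4588, 0.2294, -0.2294).
r_{12} = e_1·a_2 = 0.4588.
u_2 = a_2 − 0.4588·e_1 = (1.6842, 3.2105, 2.2105, 1.8947, -3.8947).
‖u_2‖ = 6.0654, so e_2 = (0.2777, 0.5293, 0.3644, 0.3124, -0.6421).
r_{13} = e_1·a_3 = -3.4412; r_{23} = e_2·a_3 = -1.5532.
u_3 = a_3 + 3.4412·e_1 + 1.5532·e_2 = (-1.2003, -1.7568, 0.9871, 1.2747, -0.7868).
‖u_3‖ = 2.7830, so e_3 = (-0.4313, -0.6312, 0.3547, 0.4580, -0.2827).
r_{14} = e_1·a_4 = 2.2942; r_{24} = e_2·a_4 = 2.2995; r_{34} = e_3·a_4 = -0.9104.
u_4 = a_4 − 2.2942·e_1 − 2.2995·e_2 + 0.9104·e_3 = (1.3899, -1.7392, 2.5375, -3.8277, -1.2545).
‖u_4‖ = 5.2555, so e_4 = (0.2645, -0.3309, 0.4828, -0.7283, -0.2387).

Q = [[0.6882, 0.2777, -0.4313, 0.2645], [-0.4588, 0.5293, -0.6312, -0.3309], [-0.4588, 0.3644, 0.3547, 0.4828], [0.2294, 0.3124, 0.4580, -0.7283], [-0.2294, -0.6421, -0.2827, -0.2387]], R = [[4.3589, 0.4588, -3.4412, 2.2942], [0.0000, 6.0654, -1.5532, 2.2995], [0.0000, 0.0000, 2.7830, -0.9104], [0.0000, 0.0000, 0.0000, 5.2555]]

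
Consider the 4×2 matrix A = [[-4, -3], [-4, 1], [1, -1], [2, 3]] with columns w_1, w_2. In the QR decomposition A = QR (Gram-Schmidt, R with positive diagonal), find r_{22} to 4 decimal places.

w_1 = (-4, -4, 1, 2); ‖w_1‖ = 6.0828, so q_1 = (-0.6576, -0.6576, 0.1644, 0.3288).
q_1·w_2 = (-0.6576)·(-3) + (-0.6576)·1 + 0.1644·(-1) + 0.3288·3 = 2.1372.
u_2 = w_2 − 2.1372·q_1 = (-1.5946, 2.4054, -1.3514, 2.2973).
r_{22} = ‖u_2‖ = 3.9284.

r_{22} = 3.9284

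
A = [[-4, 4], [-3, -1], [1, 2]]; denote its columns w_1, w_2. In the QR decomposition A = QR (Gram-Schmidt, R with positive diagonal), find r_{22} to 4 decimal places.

r_{22} = 4.0430

w_1 = (-4, -3, 1); ‖w_1‖ = 5.0990, so q_1 = (-0.7845, -0.5883, 0.1961).
q_1·w_2 = (-0.7845)·4 + (-0.5883)·(-1) + 0.1961·2 = -2.1573.
u_2 = w_2 + 2.1573·q_1 = (2.3077, -2.2692, 2.4231).
r_{22} = ‖u_2‖ = 4.0430.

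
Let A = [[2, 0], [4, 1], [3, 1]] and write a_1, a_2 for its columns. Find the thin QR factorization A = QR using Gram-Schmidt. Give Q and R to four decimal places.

Q = [[0.3714, -0.8666], [0.7428, 0.0619], [0.5571, 0.4952]], R = [[5.3852, 1.2999], [0.0000, 0.5571]]

a_1 = (2, 4, 3); ‖a_1‖ = 5.3852, so e_1 = (0.3714, 0.7428, 0.5571).
e_1·a_2 = 0.3714·0 + 0.7428·1 + 0.5571·1 = 1.2999.
u_2 = a_2 − 1.2999·e_1 = (-0.4828, 0.0345, 0.2759).
‖u_2‖ = 0.5571, so e_2 = (-0.8666, 0.0619, 0.4952).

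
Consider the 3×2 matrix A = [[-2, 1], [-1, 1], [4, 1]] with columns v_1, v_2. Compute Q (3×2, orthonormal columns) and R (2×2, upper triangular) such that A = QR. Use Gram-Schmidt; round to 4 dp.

v_1 = (-2, -1, 4); ‖v_1‖ = 4.5826, so e_1 = (-0.4364, -0.2182, 0.8729).
e_1·v_2 = (-0.4364)·1 + (-0.2182)·1 + 0.8729·1 = 0.2182.
u_2 = v_2 − 0.2182·e_1 = (1.0952, 1.0476, 0.8095).
‖u_2‖ = 1.7182, so e_2 = (0.6374, 0.6097, 0.4711).

Q = [[-0.4364, 0.6374], [-0.2182, 0.6097], [0.8729, 0.4711]], R = [[4.5826, 0.2182], [0.0000, 1.7182]]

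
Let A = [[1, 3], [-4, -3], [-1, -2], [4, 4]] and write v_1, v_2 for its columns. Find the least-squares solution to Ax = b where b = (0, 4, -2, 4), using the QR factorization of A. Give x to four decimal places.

x = (-0.9261, 1.0148)

v_1 = (1, -4, -1, 4); ‖v_1‖ = 5.8310, so q_1 = (0.1715, -0.6860, -0.1715, 0.6860).
q_1·v_2 = 0.1715·3 + (-0.6860)·(-3) + (-0.1715)·(-2) + 0.6860·4 = 5.6595.
u_2 = v_2 − 5.6595·q_1 = (2.0294, 0.8824, -1.0294, 0.1176).
‖u_2‖ = 2.4435, so q_2 = (0.8305, 0.3611, -0.4213, 0.0481).
Qᵀb = (0.3430, 2.4796).
Back-substitute: x_2 = 2.4796/2.4435 = 1.0148.
x_1 = (0.3430 − 5.6595·1.0148)/5.8310 = -0.9261.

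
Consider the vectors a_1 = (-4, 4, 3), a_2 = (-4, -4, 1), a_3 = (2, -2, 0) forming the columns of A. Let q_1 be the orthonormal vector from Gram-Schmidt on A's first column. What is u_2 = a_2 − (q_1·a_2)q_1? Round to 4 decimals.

u_2 = (-3.7073, -4.2927, 0.7805)

a_1 = (-4, 4, 3); ‖a_1‖ = 6.4031, so q_1 = (-0.6247, 0.6247, 0.4685).
q_1·a_2 = (-0.6247)·(-4) + 0.6247·(-4) + 0.4685·1 = 0.4685.
u_2 = a_2 − 0.4685·q_1 = (-3.7073, -4.2927, 0.7805).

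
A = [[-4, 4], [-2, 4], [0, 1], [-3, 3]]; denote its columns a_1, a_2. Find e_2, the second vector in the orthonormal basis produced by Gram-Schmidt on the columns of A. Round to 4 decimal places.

e_1 = a_1/‖a_1‖ = (-4, -2, 0, -3)/5.3852 = (-0.7428, -0.3714, 0.0000, -0.5571).
r_{12} = e_1·a_2 = -6.1279.
u_2 = a_2 + 6.1279·e_1 = (-0.5517, 1.7241, 1.0000, -0.4138).
‖u_2‖ = 2.1091, so e_2 = (-0.2616, 0.8175, 0.4741, -0.1962).

e_2 = (-0.2616, 0.8175, 0.4741, -0.1962)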